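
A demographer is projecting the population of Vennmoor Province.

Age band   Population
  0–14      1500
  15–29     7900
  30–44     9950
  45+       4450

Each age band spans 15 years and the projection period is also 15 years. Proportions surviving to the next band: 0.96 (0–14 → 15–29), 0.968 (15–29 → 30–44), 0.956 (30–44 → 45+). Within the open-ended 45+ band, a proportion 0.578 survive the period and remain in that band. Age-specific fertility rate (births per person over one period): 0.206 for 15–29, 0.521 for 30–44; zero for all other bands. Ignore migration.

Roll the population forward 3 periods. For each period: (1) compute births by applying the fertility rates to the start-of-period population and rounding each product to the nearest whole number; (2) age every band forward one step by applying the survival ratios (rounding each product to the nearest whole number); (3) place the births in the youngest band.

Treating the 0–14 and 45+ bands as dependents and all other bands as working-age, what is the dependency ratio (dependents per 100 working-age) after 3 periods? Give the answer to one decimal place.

Call the bands 1 to 4, youngest first.
[period 1]
Births: 7900 × 0.206 = 1627, 9950 × 0.521 = 5184 — total 6811
Band 2: 1500 × 0.96 = 1440
Band 3: 7900 × 0.968 = 7647
Band 4: 9950 × 0.956 + 4450 × 0.578 = 9512 + 2572 = 12084
Giving 6811 / 1440 / 7647 / 12084.
[period 2]
Births: 1440 × 0.206 = 297, 7647 × 0.521 = 3984 — total 4281
Band 2: 6811 × 0.96 = 6539
Band 3: 1440 × 0.968 = 1394
Band 4: 7647 × 0.956 + 12084 × 0.578 = 7311 + 6985 = 14296
Giving 4281 / 6539 / 1394 / 14296.
[period 3]
Births: 6539 × 0.206 = 1347, 1394 × 0.521 = 726 — total 2073
Band 2: 4281 × 0.96 = 4110
Band 3: 6539 × 0.968 = 6330
Band 4: 1394 × 0.956 + 14296 × 0.578 = 1333 + 8263 = 9596
Giving 2073 / 4110 / 6330 / 9596.
Dependents (band 0–14 + band 45+) = 2073 + 9596 = 11669; working-age = 10440; ratio = 11669/10440 × 100 = 111.8

111.8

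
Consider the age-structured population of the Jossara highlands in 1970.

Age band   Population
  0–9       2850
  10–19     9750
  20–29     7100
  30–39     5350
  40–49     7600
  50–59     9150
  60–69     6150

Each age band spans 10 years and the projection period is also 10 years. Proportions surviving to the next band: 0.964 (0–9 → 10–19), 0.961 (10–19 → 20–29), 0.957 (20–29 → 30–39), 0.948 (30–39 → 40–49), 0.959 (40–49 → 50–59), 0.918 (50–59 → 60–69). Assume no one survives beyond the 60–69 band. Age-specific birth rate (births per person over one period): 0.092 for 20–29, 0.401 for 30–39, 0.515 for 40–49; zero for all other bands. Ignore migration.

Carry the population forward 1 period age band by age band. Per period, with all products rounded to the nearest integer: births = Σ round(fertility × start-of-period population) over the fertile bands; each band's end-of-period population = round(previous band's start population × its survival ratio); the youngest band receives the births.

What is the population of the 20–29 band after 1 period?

9370

Let group 1 be 0–9 through group 7 = 60–69.
Period 1:
Births: 7100 × 0.092 = 653, 5350 × 0.401 = 2145, 7600 × 0.515 = 3914 — total 6712
Group 2: 2850 × 0.964 = 2747
Group 3: 9750 × 0.961 = 9370
Group 4: 7100 × 0.957 = 6795
Group 5: 5350 × 0.948 = 5072
Group 6: 7600 × 0.959 = 7288
Group 7: 9150 × 0.918 = 8400
→ [6712, 2747, 9370, 6795, 5072, 7288, 8400]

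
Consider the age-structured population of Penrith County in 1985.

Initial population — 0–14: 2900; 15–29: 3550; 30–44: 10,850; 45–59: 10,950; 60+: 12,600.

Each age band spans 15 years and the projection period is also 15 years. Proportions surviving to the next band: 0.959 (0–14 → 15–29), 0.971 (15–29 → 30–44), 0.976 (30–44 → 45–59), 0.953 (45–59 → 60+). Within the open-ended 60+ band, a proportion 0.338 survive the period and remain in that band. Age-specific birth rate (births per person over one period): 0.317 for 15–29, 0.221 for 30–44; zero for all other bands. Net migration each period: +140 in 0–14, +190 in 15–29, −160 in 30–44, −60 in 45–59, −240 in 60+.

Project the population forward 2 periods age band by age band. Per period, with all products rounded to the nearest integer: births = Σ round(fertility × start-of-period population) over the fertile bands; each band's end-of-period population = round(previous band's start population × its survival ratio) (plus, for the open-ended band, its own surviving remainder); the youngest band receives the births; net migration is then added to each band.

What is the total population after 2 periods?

Numbering the bands 1..5 from youngest to oldest:
Period 1.
Births: 3550 × 0.317 = 1125  |  10850 × 0.221 = 2398 → total 3523
Band 2: 2900 × 0.959 = 2781
Band 3: 3550 × 0.971 = 3447
Band 4: 10850 × 0.976 = 10590
Band 5: 10950 × 0.953 + 12600 × 0.338 = 10435 + 4259 = 14694
Net migration: Band 1 + 140 → 3663; Band 2 + 190 → 2971; Band 3 − 160 → 3287; Band 4 − 60 → 10530; Band 5 − 240 → 14454
End of period: [3663, 2971, 3287, 10530, 14454]
Period 2.
Births: 2971 × 0.317 = 942  |  3287 × 0.221 = 726 → total 1668
Band 2: 3663 × 0.959 = 3513
Band 3: 2971 × 0.971 = 2885
Band 4: 3287 × 0.976 = 3208
Band 5: 10530 × 0.953 + 14454 × 0.338 = 10035 + 4885 = 14920
Net migration: Band 1 + 140 → 1808; Band 2 + 190 → 3703; Band 3 − 160 → 2725; Band 4 − 60 → 3148; Band 5 − 240 → 14680
End of period: [1808, 3703, 2725, 3148, 14680]
Total after period 2: 1808 + 3703 + 2725 + 3148 + 14680 = 26064

26064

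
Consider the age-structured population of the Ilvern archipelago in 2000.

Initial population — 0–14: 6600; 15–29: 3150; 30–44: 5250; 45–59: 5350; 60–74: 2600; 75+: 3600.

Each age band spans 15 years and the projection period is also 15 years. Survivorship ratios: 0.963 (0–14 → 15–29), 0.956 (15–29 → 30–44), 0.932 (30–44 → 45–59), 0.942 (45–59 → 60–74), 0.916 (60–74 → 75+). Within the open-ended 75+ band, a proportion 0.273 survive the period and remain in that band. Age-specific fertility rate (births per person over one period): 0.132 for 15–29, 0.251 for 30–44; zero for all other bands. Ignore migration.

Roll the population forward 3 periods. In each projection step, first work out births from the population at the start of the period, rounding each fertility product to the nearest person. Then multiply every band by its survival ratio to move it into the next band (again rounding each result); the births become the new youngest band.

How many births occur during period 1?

1734

(Bands numbered youngest = 1 to oldest = 6.)
After projecting period 1:
Births: 3150 * 0.132 = 416, 5250 * 0.251 = 1318 → total 1734
Band 2: 6600 * 0.963 = 6356
Band 3: 3150 * 0.956 = 3011
Band 4: 5250 * 0.932 = 4893
Band 5: 5350 * 0.942 = 5040
Band 6: 2600 * 0.916 + 3600 * 0.273 = 2382 + 983 = 3365
→ [1734, 6356, 3011, 4893, 5040, 3365]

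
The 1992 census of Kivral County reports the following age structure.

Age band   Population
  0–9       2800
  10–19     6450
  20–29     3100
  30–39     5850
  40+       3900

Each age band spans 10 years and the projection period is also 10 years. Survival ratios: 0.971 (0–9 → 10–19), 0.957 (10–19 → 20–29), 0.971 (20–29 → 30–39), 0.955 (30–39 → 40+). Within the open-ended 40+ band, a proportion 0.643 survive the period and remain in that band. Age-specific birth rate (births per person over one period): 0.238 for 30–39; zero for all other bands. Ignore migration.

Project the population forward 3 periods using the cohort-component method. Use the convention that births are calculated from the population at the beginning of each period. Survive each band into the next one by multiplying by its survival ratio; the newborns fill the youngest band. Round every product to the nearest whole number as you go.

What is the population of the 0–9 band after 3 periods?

1427

After projecting period 1:
Births: 5850 * 0.238 = 1392
10–19: 2800 * 0.971 = 2719
20–29: 6450 * 0.957 = 6173
30–39: 3100 * 0.971 = 3010
40+: 5850 * 0.955 + 3900 * 0.643 = 5587 + 2508 = 8095
→ [1392, 2719, 6173, 3010, 8095]
After projecting period 2:
Births: 3010 * 0.238 = 716
10–19: 1392 * 0.971 = 1352
20–29: 2719 * 0.957 = 2602
30–39: 6173 * 0.971 = 5994
40+: 3010 * 0.955 + 8095 * 0.643 = 2875 + 5205 = 8080
→ [716, 1352, 2602, 5994, 8080]
After projecting period 3:
Births: 5994 * 0.238 = 1427
10–19: 716 * 0.971 = 695
20–29: 1352 * 0.957 = 1294
30–39: 2602 * 0.971 = 2527
40+: 5994 * 0.955 + 8080 * 0.643 = 5724 + 5195 = 10919
→ [1427, 695, 1294, 2527, 10919]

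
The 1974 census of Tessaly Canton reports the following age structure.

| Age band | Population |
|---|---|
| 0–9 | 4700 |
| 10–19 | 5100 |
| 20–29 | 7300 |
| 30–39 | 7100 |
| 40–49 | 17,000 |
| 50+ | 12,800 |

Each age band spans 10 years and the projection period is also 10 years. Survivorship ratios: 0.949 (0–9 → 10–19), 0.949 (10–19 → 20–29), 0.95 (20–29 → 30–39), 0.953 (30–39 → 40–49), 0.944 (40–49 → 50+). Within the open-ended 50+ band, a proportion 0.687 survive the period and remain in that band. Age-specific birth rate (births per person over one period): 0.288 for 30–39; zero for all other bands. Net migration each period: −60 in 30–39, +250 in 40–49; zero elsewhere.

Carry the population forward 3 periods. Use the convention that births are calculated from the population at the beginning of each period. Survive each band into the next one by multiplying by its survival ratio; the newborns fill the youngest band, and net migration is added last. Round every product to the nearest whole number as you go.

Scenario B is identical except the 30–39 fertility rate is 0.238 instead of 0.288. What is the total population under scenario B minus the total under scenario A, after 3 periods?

-873

(Bands numbered youngest = 1 to oldest = 6.)
[period 1]
Births: 7100 × 0.288 = 2045
Band 2: 4700 × 0.949 = 4460
Band 3: 5100 × 0.949 = 4840
Band 4: 7300 × 0.95 = 6935
Band 5: 7100 × 0.953 = 6766
Band 6: 17000 × 0.944 + 12800 × 0.687 = 16048 + 8794 = 24842
Net migration: Band 4 − 60 → 6875; Band 5 + 250 → 7016
End of period: [2045, 4460, 4840, 6875, 7016, 24842]
[period 2]
Births: 6875 × 0.288 = 1980
Band 2: 2045 × 0.949 = 1941
Band 3: 4460 × 0.949 = 4233
Band 4: 4840 × 0.95 = 4598
Band 5: 6875 × 0.953 = 6552
Band 6: 7016 × 0.944 + 24842 × 0.687 = 6623 + 17066 = 23689
Net migration: Band 4 − 60 → 4538; Band 5 + 250 → 6802
End of period: [1980, 1941, 4233, 4538, 6802, 23689]
[period 3]
Births: 4538 × 0.288 = 1307
Band 2: 1980 × 0.949 = 1879
Band 3: 1941 × 0.949 = 1842
Band 4: 4233 × 0.95 = 4021
Band 5: 4538 × 0.953 = 4325
Band 6: 6802 × 0.944 + 23689 × 0.687 = 6421 + 16274 = 22695
Net migration: Band 4 − 60 → 3961; Band 5 + 250 → 4575
End of period: [1307, 1879, 1842, 3961, 4575, 22695]
Scenario A total after 3 periods: 36259
Scenario B projection —
[period 1]
Births: 7100 × 0.238 = 1690
Band 2: 4700 × 0.949 = 4460
Band 3: 5100 × 0.949 = 4840
Band 4: 7300 × 0.95 = 6935
Band 5: 7100 × 0.953 = 6766
Band 6: 17000 × 0.944 + 12800 × 0.687 = 16048 + 8794 = 24842
Net migration: Band 4 − 60 → 6875; Band 5 + 250 → 7016
End of period: [1690, 4460, 4840, 6875, 7016, 24842]
[period 2]
Births: 6875 × 0.238 = 1636
Band 2: 1690 × 0.949 = 1604
Band 3: 4460 × 0.949 = 4233
Band 4: 4840 × 0.95 = 4598
Band 5: 6875 × 0.953 = 6552
Band 6: 7016 × 0.944 + 24842 × 0.687 = 6623 + 17066 = 23689
Net migration: Band 4 − 60 → 4538; Band 5 + 250 → 6802
End of period: [1636, 1604, 4233, 4538, 6802, 23689]
[period 3]
Births: 4538 × 0.238 = 1080
Band 2: 1636 × 0.949 = 1553
Band 3: 1604 × 0.949 = 1522
Band 4: 4233 × 0.95 = 4021
Band 5: 4538 × 0.953 = 4325
Band 6: 6802 × 0.944 + 23689 × 0.687 = 6421 + 16274 = 22695
Net migration: Band 4 − 60 → 3961; Band 5 + 250 → 4575
End of period: [1080, 1553, 1522, 3961, 4575, 22695]
Scenario B total after 3 periods: 35386
Difference B − A = 35386 − 36259 = -873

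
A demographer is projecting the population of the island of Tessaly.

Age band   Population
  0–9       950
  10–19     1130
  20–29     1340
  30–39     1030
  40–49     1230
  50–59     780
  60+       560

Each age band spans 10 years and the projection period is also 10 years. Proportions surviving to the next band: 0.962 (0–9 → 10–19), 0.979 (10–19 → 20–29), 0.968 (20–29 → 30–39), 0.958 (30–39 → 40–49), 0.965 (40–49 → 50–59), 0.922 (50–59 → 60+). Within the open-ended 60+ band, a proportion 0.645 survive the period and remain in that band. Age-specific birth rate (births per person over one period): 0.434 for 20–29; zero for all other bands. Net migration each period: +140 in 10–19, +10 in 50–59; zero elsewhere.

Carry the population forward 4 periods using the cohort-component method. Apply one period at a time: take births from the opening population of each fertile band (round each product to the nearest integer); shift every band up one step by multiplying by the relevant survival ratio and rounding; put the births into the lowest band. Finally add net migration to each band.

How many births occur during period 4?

297

— Period 1 —
Births: 1340 * 0.434 = 582
10–19: 950 * 0.962 = 914
20–29: 1130 * 0.979 = 1106
30–39: 1340 * 0.968 = 1297
40–49: 1030 * 0.958 = 987
50–59: 1230 * 0.965 = 1187
60+: 780 * 0.922 + 560 * 0.645 = 719 + 361 = 1080
Net migration: 10–19 + 140 → 1054; 50–59 + 10 → 1197
Giving 582 / 1054 / 1106 / 1297 / 987 / 1197 / 1080.
— Period 2 —
Births: 1106 * 0.434 = 480
10–19: 582 * 0.962 = 560
20–29: 1054 * 0.979 = 1032
30–39: 1106 * 0.968 = 1071
40–49: 1297 * 0.958 = 1243
50–59: 987 * 0.965 = 952
60+: 1197 * 0.922 + 1080 * 0.645 = 1104 + 697 = 1801
Net migration: 10–19 + 140 → 700; 50–59 + 10 → 962
Giving 480 / 700 / 1032 / 1071 / 1243 / 962 / 1801.
— Period 3 —
Births: 1032 * 0.434 = 448
10–19: 480 * 0.962 = 462
20–29: 700 * 0.979 = 685
30–39: 1032 * 0.968 = 999
40–49: 1071 * 0.958 = 1026
50–59: 1243 * 0.965 = 1199
60+: 962 * 0.922 + 1801 * 0.645 = 887 + 1162 = 2049
Net migration: 10–19 + 140 → 602; 50–59 + 10 → 1209
Giving 448 / 602 / 685 / 999 / 1026 / 1209 / 2049.
— Period 4 —
Births: 685 * 0.434 = 297
10–19: 448 * 0.962 = 431
20–29: 602 * 0.979 = 589
30–39: 685 * 0.968 = 663
40–49: 999 * 0.958 = 957
50–59: 1026 * 0.965 = 990
60+: 1209 * 0.922 + 2049 * 0.645 = 1115 + 1322 = 2437
Net migration: 10–19 + 140 → 571; 50–59 + 10 → 1000
Giving 297 / 571 / 589 / 663 / 957 / 1000 / 2437.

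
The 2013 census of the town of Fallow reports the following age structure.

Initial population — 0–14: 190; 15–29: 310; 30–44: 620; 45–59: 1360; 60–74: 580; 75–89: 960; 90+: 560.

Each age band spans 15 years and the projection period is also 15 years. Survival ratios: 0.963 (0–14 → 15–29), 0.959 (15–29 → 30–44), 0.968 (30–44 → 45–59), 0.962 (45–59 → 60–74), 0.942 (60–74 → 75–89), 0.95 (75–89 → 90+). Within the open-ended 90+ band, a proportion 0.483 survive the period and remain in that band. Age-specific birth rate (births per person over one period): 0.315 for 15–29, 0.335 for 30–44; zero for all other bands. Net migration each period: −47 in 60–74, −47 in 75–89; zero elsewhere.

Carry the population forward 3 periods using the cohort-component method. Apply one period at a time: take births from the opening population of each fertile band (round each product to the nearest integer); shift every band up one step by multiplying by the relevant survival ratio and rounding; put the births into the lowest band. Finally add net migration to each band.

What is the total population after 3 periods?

Period 1:
Births: 310 × 0.315 = 98, 620 × 0.335 = 208 → 306
15–29: 190 × 0.963 = 183
30–44: 310 × 0.959 = 297
45–59: 620 × 0.968 = 600
60–74: 1360 × 0.962 = 1308
75–89: 580 × 0.942 = 546
90+: 960 × 0.95 + 560 × 0.483 = 912 + 270 = 1182
Net migration: 60–74 − 47 → 1261; 75–89 − 47 → 499
End of period: [306, 183, 297, 600, 1261, 499, 1182]
Period 2:
Births: 183 × 0.315 = 58, 297 × 0.335 = 99 → 157
15–29: 306 × 0.963 = 295
30–44: 183 × 0.959 = 175
45–59: 297 × 0.968 = 287
60–74: 600 × 0.962 = 577
75–89: 1261 × 0.942 = 1188
90+: 499 × 0.95 + 1182 × 0.483 = 474 + 571 = 1045
Net migration: 60–74 − 47 → 530; 75–89 − 47 → 1141
End of period: [157, 295, 175, 287, 530, 1141, 1045]
Period 3:
Births: 295 × 0.315 = 93, 175 × 0.335 = 59 → 152
15–29: 157 × 0.963 = 151
30–44: 295 × 0.959 = 283
45–59: 175 × 0.968 = 169
60–74: 287 × 0.962 = 276
75–89: 530 × 0.942 = 499
90+: 1141 × 0.95 + 1045 × 0.483 = 1084 + 505 = 1589
Net migration: 60–74 − 47 → 229; 75–89 − 47 → 452
End of period: [152, 151, 283, 169, 229, 452, 1589]
Total after period 3: 152 + 151 + 283 + 169 + 229 + 452 + 1589 = 3025

3025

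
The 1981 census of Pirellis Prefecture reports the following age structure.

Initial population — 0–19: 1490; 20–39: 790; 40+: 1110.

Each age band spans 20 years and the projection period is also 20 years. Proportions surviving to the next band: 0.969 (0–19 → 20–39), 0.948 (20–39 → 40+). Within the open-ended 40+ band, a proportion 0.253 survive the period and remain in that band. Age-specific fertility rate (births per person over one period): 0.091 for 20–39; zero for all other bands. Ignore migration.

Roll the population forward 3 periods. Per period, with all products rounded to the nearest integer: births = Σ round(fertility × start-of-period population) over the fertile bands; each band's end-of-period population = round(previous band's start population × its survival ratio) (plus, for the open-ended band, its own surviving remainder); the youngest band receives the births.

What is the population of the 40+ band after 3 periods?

478

Period 1.
Births: 790 × 0.091 = 72
20–39: 1490 × 0.969 = 1444
40+: 790 × 0.948 + 1110 × 0.253 = 749 + 281 = 1030
Population now: 0–19=72, 20–39=1444, 40+=1030
Period 2.
Births: 1444 × 0.091 = 131
20–39: 72 × 0.969 = 70
40+: 1444 × 0.948 + 1030 × 0.253 = 1369 + 261 = 1630
Population now: 0–19=131, 20–39=70, 40+=1630
Period 3.
Births: 70 × 0.091 = 6
20–39: 131 × 0.969 = 127
40+: 70 × 0.948 + 1630 × 0.253 = 66 + 412 = 478
Population now: 0–19=6, 20–39=127, 40+=478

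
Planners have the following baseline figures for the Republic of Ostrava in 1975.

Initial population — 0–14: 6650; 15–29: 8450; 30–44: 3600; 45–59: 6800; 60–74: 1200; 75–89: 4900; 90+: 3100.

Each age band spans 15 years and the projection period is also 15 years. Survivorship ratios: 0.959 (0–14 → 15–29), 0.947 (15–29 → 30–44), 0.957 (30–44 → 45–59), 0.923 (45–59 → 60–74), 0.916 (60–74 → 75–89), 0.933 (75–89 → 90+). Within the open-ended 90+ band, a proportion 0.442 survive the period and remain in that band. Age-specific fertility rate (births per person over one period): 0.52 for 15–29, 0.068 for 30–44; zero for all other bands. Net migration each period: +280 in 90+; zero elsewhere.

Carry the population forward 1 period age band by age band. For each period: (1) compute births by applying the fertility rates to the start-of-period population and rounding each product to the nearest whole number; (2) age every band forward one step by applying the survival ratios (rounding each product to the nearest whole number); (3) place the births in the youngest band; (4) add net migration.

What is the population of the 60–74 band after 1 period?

Call the groups 1 to 7, youngest first.
Period 1.
Births: 8450 × 0.52 = 4394  |  3600 × 0.068 = 245 — total 4639
Group 2: 6650 × 0.959 = 6377
Group 3: 8450 × 0.947 = 8002
Group 4: 3600 × 0.957 = 3445
Group 5: 6800 × 0.923 = 6276
Group 6: 1200 × 0.916 = 1099
Group 7: 4900 × 0.933 + 3100 × 0.442 = 4572 + 1370 = 5942
Net migration: Group 7 + 280 → 6222
→ [4639, 6377, 8002, 3445, 6276, 1099, 6222]

6276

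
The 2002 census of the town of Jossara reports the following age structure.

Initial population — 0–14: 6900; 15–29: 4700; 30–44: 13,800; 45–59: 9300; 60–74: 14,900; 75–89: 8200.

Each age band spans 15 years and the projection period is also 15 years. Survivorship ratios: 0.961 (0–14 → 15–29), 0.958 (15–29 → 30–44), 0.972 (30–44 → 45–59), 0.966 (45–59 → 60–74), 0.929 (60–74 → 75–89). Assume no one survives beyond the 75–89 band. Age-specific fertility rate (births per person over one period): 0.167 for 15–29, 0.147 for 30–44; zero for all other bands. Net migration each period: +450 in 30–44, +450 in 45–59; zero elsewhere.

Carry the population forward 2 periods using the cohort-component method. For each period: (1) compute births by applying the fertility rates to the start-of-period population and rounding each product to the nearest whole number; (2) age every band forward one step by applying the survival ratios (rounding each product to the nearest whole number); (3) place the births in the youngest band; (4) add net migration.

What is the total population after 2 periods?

38344

Let band 1 be 0–14 through band 6 = 75–89.
Period 1:
Births: 4700 * 0.167 = 785  |  13800 * 0.147 = 2029 — total 2814
Band 2: 6900 * 0.961 = 6631
Band 3: 4700 * 0.958 = 4503
Band 4: 13800 * 0.972 = 13414
Band 5: 9300 * 0.966 = 8984
Band 6: 14900 * 0.929 = 13842
Net migration: Band 3 + 450 → 4953; Band 4 + 450 → 13864
Giving 2814 / 6631 / 4953 / 13864 / 8984 / 13842.
Period 2:
Births: 6631 * 0.167 = 1107  |  4953 * 0.147 = 728 — total 1835
Band 2: 2814 * 0.961 = 2704
Band 3: 6631 * 0.958 = 6352
Band 4: 4953 * 0.972 = 4814
Band 5: 13864 * 0.966 = 13393
Band 6: 8984 * 0.929 = 8346
Net migration: Band 3 + 450 → 6802; Band 4 + 450 → 5264
Giving 1835 / 2704 / 6802 / 5264 / 13393 / 8346.
Total after period 2: 1835 + 2704 + 6802 + 5264 + 13393 + 8346 = 38344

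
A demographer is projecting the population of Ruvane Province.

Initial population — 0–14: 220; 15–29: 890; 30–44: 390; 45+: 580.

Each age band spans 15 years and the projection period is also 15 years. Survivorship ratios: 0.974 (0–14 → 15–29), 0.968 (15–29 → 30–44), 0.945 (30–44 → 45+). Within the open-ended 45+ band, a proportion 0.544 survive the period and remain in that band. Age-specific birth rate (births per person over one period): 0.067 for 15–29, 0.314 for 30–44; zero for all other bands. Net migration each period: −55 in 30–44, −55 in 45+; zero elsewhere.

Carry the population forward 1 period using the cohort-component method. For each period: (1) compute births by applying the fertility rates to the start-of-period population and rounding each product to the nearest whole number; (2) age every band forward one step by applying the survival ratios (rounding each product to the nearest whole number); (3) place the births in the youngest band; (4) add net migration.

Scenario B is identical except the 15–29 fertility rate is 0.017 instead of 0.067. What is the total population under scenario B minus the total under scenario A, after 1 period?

-45

Numbering the groups 1..4 from youngest to oldest:
— Period 1 —
Births: 890 × 0.067 = 60 ; 390 × 0.314 = 122 ⇒ total 182
Group 2: 220 × 0.974 = 214
Group 3: 890 × 0.968 = 862
Group 4: 390 × 0.945 + 580 × 0.544 = 369 + 316 = 685
Net migration: Group 3 − 55 → 807; Group 4 − 55 → 630
Giving 182 / 214 / 807 / 630.
Scenario A total after 1 period: 1833
Scenario B projection —
— Period 1 —
Births: 890 × 0.017 = 15 ; 390 × 0.314 = 122 ⇒ total 137
Group 2: 220 × 0.974 = 214
Group 3: 890 × 0.968 = 862
Group 4: 390 × 0.945 + 580 × 0.544 = 369 + 316 = 685
Net migration: Group 3 − 55 → 807; Group 4 − 55 → 630
Giving 137 / 214 / 807 / 630.
Scenario B total after 1 period: 1788
Difference B − A = 1788 − 1833 = -45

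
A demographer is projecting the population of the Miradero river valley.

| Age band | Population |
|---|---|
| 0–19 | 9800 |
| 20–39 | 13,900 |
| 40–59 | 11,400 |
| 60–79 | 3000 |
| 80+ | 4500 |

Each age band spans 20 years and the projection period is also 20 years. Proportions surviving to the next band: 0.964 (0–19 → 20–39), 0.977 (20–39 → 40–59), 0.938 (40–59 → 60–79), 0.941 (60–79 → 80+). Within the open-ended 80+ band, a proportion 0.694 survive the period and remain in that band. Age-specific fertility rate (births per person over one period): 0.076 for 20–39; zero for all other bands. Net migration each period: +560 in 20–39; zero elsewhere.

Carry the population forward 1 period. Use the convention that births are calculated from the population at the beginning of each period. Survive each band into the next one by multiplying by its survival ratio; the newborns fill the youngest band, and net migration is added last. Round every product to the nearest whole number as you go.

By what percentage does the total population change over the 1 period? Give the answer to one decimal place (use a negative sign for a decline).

-3.1

[period 1]
Births: 13900 × 0.076 = 1056
20–39: 9800 × 0.964 = 9447
40–59: 13900 × 0.977 = 13580
60–79: 11400 × 0.938 = 10693
80+: 3000 × 0.941 + 4500 × 0.694 = 2823 + 3123 = 5946
Net migration: 20–39 + 560 → 10007
→ [1056, 10007, 13580, 10693, 5946]
Total: 42600 → 41282; change = -1318; percentage change = -3.1%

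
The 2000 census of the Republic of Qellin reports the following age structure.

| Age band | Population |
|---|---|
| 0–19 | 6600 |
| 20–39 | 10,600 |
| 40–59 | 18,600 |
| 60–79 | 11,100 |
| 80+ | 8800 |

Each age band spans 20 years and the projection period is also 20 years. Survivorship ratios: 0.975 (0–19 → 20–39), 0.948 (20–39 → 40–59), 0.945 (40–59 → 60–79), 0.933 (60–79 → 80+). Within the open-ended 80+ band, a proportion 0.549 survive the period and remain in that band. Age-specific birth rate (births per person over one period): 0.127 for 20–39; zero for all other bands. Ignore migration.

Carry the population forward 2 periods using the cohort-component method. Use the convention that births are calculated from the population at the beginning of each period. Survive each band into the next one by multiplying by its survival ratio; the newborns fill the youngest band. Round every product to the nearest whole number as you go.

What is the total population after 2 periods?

Period 1.
Births: 10600 × 0.127 = 1346
20–39: 6600 × 0.975 = 6435
40–59: 10600 × 0.948 = 10049
60–79: 18600 × 0.945 = 17577
80+: 11100 × 0.933 + 8800 × 0.549 = 10356 + 4831 = 15187
Population now: 0–19=1346, 20–39=6435, 40–59=10049, 60–79=17577, 80+=15187
Period 2.
Births: 6435 × 0.127 = 817
20–39: 1346 × 0.975 = 1312
40–59: 6435 × 0.948 = 6100
60–79: 10049 × 0.945 = 9496
80+: 17577 × 0.933 + 15187 × 0.549 = 16399 + 8338 = 24737
Population now: 0–19=817, 20–39=1312, 40–59=6100, 60–79=9496, 80+=24737
Total after period 2: 817 + 1312 + 6100 + 9496 + 24737 = 42462

42462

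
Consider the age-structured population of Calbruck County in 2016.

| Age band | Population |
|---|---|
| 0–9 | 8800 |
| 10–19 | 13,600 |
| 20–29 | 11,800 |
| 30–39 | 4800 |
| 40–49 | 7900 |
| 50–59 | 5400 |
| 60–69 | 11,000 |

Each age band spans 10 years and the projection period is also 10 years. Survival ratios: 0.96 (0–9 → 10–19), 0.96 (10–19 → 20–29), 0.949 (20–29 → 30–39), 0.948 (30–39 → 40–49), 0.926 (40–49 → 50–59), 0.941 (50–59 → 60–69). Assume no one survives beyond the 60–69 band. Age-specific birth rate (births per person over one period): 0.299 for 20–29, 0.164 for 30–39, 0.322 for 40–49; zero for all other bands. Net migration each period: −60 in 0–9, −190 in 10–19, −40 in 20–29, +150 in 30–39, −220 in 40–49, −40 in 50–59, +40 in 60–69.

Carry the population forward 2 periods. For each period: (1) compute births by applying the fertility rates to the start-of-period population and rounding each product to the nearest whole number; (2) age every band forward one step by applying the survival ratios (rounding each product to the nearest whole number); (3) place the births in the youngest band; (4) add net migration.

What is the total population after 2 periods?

55208

— Period 1 —
Births: 11800 × 0.299 = 3528, 4800 × 0.164 = 787, 7900 × 0.322 = 2544 — total 6859
10–19: 8800 × 0.96 = 8448
20–29: 13600 × 0.96 = 13056
30–39: 11800 × 0.949 = 11198
40–49: 4800 × 0.948 = 4550
50–59: 7900 × 0.926 = 7315
60–69: 5400 × 0.941 = 5081
Net migration: 0–9 − 60 → 6799; 10–19 − 190 → 8258; 20–29 − 40 → 13016; 30–39 + 150 → 11348; 40–49 − 220 → 4330; 50–59 − 40 → 7275; 60–69 + 40 → 5121
Giving 6799 / 8258 / 13016 / 11348 / 4330 / 7275 / 5121.
— Period 2 —
Births: 13016 × 0.299 = 3892, 11348 × 0.164 = 1861, 4330 × 0.322 = 1394 — total 7147
10–19: 6799 × 0.96 = 6527
20–29: 8258 × 0.96 = 7928
30–39: 13016 × 0.949 = 12352
40–49: 11348 × 0.948 = 10758
50–59: 4330 × 0.926 = 4010
60–69: 7275 × 0.941 = 6846
Net migration: 0–9 − 60 → 7087; 10–19 − 190 → 6337; 20–29 − 40 → 7888; 30–39 + 150 → 12502; 40–49 − 220 → 10538; 50–59 − 40 → 3970; 60–69 + 40 → 6886
Giving 7087 / 6337 / 7888 / 12502 / 10538 / 3970 / 6886.
Total after period 2: 7087 + 6337 + 7888 + 12502 + 10538 + 3970 + 6886 = 55208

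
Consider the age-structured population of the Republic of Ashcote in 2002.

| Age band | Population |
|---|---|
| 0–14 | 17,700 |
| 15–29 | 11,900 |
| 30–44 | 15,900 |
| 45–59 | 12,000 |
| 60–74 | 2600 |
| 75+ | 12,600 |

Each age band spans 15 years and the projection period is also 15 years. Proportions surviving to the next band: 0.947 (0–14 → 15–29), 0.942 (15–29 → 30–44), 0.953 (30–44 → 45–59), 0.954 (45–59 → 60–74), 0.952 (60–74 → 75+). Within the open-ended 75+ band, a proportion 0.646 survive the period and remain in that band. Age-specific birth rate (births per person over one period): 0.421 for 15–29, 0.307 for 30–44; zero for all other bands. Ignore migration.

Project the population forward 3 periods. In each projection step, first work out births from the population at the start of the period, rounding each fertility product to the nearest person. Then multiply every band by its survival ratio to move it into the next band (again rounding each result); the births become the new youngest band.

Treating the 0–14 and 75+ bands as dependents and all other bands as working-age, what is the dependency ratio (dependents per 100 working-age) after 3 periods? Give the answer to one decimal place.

77.3

Period 1.
Births: 11900 × 0.421 = 5010  |  15900 × 0.307 = 4881 → total 9891
15–29: 17700 × 0.947 = 16762
30–44: 11900 × 0.942 = 11210
45–59: 15900 × 0.953 = 15153
60–74: 12000 × 0.954 = 11448
75+: 2600 × 0.952 + 12600 × 0.646 = 2475 + 8140 = 10615
Population now: 0–14=9891, 15–29=16762, 30–44=11210, 45–59=15153, 60–74=11448, 75+=10615
Period 2.
Births: 16762 × 0.421 = 7057  |  11210 × 0.307 = 3441 → total 10498
15–29: 9891 × 0.947 = 9367
30–44: 16762 × 0.942 = 15790
45–59: 11210 × 0.953 = 10683
60–74: 15153 × 0.954 = 14456
75+: 11448 × 0.952 + 10615 × 0.646 = 10898 + 6857 = 17755
Population now: 0–14=10498, 15–29=9367, 30–44=15790, 45–59=10683, 60–74=14456, 75+=17755
Period 3.
Births: 9367 × 0.421 = 3944  |  15790 × 0.307 = 4848 → total 8792
15–29: 10498 × 0.947 = 9942
30–44: 9367 × 0.942 = 8824
45–59: 15790 × 0.953 = 15048
60–74: 10683 × 0.954 = 10192
75+: 14456 × 0.952 + 17755 × 0.646 = 13762 + 11470 = 25232
Population now: 0–14=8792, 15–29=9942, 30–44=8824, 45–59=15048, 60–74=10192, 75+=25232
Dependents (band 0–14 + band 75+) = 8792 + 25232 = 34024; working-age = 44006; ratio = 34024/44006 × 100 = 77.3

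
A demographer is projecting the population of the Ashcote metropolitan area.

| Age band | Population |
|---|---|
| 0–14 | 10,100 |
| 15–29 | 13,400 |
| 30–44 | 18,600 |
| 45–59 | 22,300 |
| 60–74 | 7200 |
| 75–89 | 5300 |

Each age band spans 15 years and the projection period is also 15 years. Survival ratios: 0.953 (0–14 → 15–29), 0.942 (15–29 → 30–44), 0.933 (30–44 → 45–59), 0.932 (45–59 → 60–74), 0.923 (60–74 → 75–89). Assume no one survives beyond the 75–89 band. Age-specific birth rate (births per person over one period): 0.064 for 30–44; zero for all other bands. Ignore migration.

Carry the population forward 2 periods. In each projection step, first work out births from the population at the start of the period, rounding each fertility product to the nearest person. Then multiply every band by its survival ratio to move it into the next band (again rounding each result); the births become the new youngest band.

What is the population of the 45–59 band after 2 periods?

Period 1:
Births: 18600 × 0.064 = 1190
15–29: 10100 × 0.953 = 9625
30–44: 13400 × 0.942 = 12623
45–59: 18600 × 0.933 = 17354
60–74: 22300 × 0.932 = 20784
75–89: 7200 × 0.923 = 6646
→ [1190, 9625, 12623, 17354, 20784, 6646]
Period 2:
Births: 12623 × 0.064 = 808
15–29: 1190 × 0.953 = 1134
30–44: 9625 × 0.942 = 9067
45–59: 12623 × 0.933 = 11777
60–74: 17354 × 0.932 = 16174
75–89: 20784 × 0.923 = 19184
→ [808, 1134, 9067, 11777, 16174, 19184]

11777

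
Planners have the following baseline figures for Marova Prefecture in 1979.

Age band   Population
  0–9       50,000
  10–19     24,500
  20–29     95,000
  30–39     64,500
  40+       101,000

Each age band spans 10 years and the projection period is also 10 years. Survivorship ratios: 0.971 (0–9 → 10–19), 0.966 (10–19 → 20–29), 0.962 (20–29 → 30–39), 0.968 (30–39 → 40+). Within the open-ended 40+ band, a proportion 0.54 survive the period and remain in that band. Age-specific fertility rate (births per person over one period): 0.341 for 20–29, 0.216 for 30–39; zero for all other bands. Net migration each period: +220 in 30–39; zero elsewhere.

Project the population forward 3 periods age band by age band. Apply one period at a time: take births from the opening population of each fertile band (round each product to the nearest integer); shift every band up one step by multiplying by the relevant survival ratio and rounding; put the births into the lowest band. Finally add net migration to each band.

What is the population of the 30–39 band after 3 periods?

45337

Period 1.
Births: 95000 × 0.341 = 32395 ; 64500 × 0.216 = 13932 ⇒ total 46327
10–19: 50000 × 0.971 = 48550
20–29: 24500 × 0.966 = 23667
30–39: 95000 × 0.962 = 91390
40+: 64500 × 0.968 + 101000 × 0.54 = 62436 + 54540 = 116976
Net migration: 30–39 + 220 → 91610
Population now: 0–9=46327, 10–19=48550, 20–29=23667, 30–39=91610, 40+=116976
Period 2.
Births: 23667 × 0.341 = 8070 ; 91610 × 0.216 = 19788 ⇒ total 27858
10–19: 46327 × 0.971 = 44984
20–29: 48550 × 0.966 = 46899
30–39: 23667 × 0.962 = 22768
40+: 91610 × 0.968 + 116976 × 0.54 = 88678 + 63167 = 151845
Net migration: 30–39 + 220 → 22988
Population now: 0–9=27858, 10–19=44984, 20–29=46899, 30–39=22988, 40+=151845
Period 3.
Births: 46899 × 0.341 = 15993 ; 22988 × 0.216 = 4965 ⇒ total 20958
10–19: 27858 × 0.971 = 27050
20–29: 44984 × 0.966 = 43455
30–39: 46899 × 0.962 = 45117
40+: 22988 × 0.968 + 151845 × 0.54 = 22252 + 81996 = 104248
Net migration: 30–39 + 220 → 45337
Population now: 0–9=20958, 10–19=27050, 20–29=43455, 30–39=45337, 40+=104248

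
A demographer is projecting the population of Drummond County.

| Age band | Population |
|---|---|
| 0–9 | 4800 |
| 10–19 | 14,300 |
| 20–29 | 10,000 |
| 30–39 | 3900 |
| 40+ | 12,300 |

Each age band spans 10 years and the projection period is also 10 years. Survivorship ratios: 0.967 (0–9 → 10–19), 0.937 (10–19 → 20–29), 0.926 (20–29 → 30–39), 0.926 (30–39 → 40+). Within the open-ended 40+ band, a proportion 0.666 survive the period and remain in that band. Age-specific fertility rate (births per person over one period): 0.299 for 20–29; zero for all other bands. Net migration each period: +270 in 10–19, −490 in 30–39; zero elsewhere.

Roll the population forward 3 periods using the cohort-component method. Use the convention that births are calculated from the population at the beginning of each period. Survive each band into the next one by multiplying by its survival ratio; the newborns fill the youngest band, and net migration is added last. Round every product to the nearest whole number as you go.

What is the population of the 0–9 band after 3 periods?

1376

Period 1.
Births: 10000 × 0.299 = 2990
10–19: 4800 × 0.967 = 4642
20–29: 14300 × 0.937 = 13399
30–39: 10000 × 0.926 = 9260
40+: 3900 × 0.926 + 12300 × 0.666 = 3611 + 8192 = 11803
Net migration: 10–19 + 270 → 4912; 30–39 − 490 → 8770
Giving 2990 / 4912 / 13399 / 8770 / 11803.
Period 2.
Births: 13399 × 0.299 = 4006
10–19: 2990 × 0.967 = 2891
20–29: 4912 × 0.937 = 4603
30–39: 13399 × 0.926 = 12407
40+: 8770 × 0.926 + 11803 × 0.666 = 8121 + 7861 = 15982
Net migration: 10–19 + 270 → 3161; 30–39 − 490 → 11917
Giving 4006 / 3161 / 4603 / 11917 / 15982.
Period 3.
Births: 4603 × 0.299 = 1376
10–19: 4006 × 0.967 = 3874
20–29: 3161 × 0.937 = 2962
30–39: 4603 × 0.926 = 4262
40+: 11917 × 0.926 + 15982 × 0.666 = 11035 + 10644 = 21679
Net migration: 10–19 + 270 → 4144; 30–39 − 490 → 3772
Giving 1376 / 4144 / 2962 / 3772 / 21679.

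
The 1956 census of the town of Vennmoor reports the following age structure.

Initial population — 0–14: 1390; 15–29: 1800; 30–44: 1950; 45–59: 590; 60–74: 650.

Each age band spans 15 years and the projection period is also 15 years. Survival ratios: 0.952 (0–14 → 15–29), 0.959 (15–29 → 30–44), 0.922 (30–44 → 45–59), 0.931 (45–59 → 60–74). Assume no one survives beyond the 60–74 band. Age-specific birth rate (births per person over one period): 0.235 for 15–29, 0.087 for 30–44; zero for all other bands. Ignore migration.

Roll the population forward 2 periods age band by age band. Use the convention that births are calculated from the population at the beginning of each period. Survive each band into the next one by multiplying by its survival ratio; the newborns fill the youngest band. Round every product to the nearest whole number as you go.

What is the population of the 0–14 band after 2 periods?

461

Call the groups 1 to 5, youngest first.
After projecting period 1:
Births: 1800 * 0.235 = 423, 1950 * 0.087 = 170 → total 593
Group 2: 1390 * 0.952 = 1323
Group 3: 1800 * 0.959 = 1726
Group 4: 1950 * 0.922 = 1798
Group 5: 590 * 0.931 = 549
End of period: [593, 1323, 1726, 1798, 549]
After projecting period 2:
Births: 1323 * 0.235 = 311, 1726 * 0.087 = 150 → total 461
Group 2: 593 * 0.952 = 565
Group 3: 1323 * 0.959 = 1269
Group 4: 1726 * 0.922 = 1591
Group 5: 1798 * 0.931 = 1674
End of period: [461, 565, 1269, 1591, 1674]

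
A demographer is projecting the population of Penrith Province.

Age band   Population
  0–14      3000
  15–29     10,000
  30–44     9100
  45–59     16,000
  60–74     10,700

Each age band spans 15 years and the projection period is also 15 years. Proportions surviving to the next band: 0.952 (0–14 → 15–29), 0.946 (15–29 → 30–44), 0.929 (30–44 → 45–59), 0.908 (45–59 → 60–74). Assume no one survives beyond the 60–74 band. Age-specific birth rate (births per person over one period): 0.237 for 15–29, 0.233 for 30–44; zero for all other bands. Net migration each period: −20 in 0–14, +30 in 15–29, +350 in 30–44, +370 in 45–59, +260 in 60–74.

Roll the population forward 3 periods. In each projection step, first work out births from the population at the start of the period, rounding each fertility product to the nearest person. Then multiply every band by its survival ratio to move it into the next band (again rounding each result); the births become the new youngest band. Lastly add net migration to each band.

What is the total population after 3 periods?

Period 1:
Births: 10000 × 0.237 = 2370  |  9100 × 0.233 = 2120 — total 4490
15–29: 3000 × 0.952 = 2856
30–44: 10000 × 0.946 = 9460
45–59: 9100 × 0.929 = 8454
60–74: 16000 × 0.908 = 14528
Net migration: 0–14 − 20 → 4470; 15–29 + 30 → 2886; 30–44 + 350 → 9810; 45–59 + 370 → 8824; 60–74 + 260 → 14788
Giving 4470 / 2886 / 9810 / 8824 / 14788.
Period 2:
Births: 2886 × 0.237 = 684  |  9810 × 0.233 = 2286 — total 2970
15–29: 4470 × 0.952 = 4255
30–44: 2886 × 0.946 = 2730
45–59: 9810 × 0.929 = 9113
60–74: 8824 × 0.908 = 8012
Net migration: 0–14 − 20 → 2950; 15–29 + 30 → 4285; 30–44 + 350 → 3080; 45–59 + 370 → 9483; 60–74 + 260 → 8272
Giving 2950 / 4285 / 3080 / 9483 / 8272.
Period 3:
Births: 4285 × 0.237 = 1016  |  3080 × 0.233 = 718 — total 1734
15–29: 2950 × 0.952 = 2808
30–44: 4285 × 0.946 = 4054
45–59: 3080 × 0.929 = 2861
60–74: 9483 × 0.908 = 8611
Net migration: 0–14 − 20 → 1714; 15–29 + 30 → 2838; 30–44 + 350 → 4404; 45–59 + 370 → 3231; 60–74 + 260 → 8871
Giving 1714 / 2838 / 4404 / 3231 / 8871.
Total after period 3: 1714 + 2838 + 4404 + 3231 + 8871 = 21058

21058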